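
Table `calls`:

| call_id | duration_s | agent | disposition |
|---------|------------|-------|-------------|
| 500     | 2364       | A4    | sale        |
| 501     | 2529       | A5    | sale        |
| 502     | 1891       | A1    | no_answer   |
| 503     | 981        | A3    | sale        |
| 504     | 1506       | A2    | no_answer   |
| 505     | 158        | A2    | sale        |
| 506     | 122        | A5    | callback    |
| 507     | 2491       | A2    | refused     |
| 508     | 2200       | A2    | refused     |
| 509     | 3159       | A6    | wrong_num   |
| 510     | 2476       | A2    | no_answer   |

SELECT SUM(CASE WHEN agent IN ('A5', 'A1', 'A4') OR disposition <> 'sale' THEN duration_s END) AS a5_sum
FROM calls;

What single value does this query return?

call_id=500: ✓ → 2364
call_id=501: ✓ → 2529
call_id=502: ✓ → 1891
call_id=503: ✗
call_id=504: ✓ → 1506
call_id=505: ✗
call_id=506: ✓ → 122
call_id=507: ✓ → 2491
call_id=508: ✓ → 2200
call_id=509: ✓ → 3159
call_id=510: ✓ → 2476
a5_sum = 2364 + 2529 + 1891 + 1506 + 122 + 2491 + 2200 + 3159 + 2476 = 18738

18738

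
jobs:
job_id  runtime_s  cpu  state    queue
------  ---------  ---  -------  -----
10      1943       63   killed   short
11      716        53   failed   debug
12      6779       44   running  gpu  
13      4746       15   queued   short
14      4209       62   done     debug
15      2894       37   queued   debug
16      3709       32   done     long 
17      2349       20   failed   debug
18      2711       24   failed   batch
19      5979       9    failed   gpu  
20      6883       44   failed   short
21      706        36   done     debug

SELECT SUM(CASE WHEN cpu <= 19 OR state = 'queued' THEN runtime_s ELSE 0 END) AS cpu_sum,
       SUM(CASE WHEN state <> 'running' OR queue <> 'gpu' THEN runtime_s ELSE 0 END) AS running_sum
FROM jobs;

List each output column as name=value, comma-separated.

cpu_sum=13619, running_sum=36845

[cpu_sum: cpu <= 19 OR state = 'queued']
job_id=10: ✗
job_id=11: ✗
job_id=12: ✗
job_id=13: ✓ → 4746
job_id=14: ✗
job_id=15: ✓ → 2894
job_id=16: ✗
job_id=17: ✗
job_id=18: ✗
job_id=19: ✓ → 5979
job_id=20: ✗
job_id=21: ✗
cpu_sum = 4746 + 2894 + 5979 = 13619
—
[running_sum: state <> 'running' OR queue <> 'gpu']
job_id=10: ✓ → 1943
job_id=11: ✓ → 716
job_id=12: ✗
job_id=13: ✓ → 4746
job_id=14: ✓ → 4209
job_id=15: ✓ → 2894
job_id=16: ✓ → 3709
job_id=17: ✓ → 2349
job_id=18: ✓ → 2711
job_id=19: ✓ → 5979
job_id=20: ✓ → 6883
job_id=21: ✓ → 706
running_sum = 1943 + 716 + 4746 + 4209 + 2894 + 3709 + 2349 + 2711 + 5979 + 6883 + 706 = 36845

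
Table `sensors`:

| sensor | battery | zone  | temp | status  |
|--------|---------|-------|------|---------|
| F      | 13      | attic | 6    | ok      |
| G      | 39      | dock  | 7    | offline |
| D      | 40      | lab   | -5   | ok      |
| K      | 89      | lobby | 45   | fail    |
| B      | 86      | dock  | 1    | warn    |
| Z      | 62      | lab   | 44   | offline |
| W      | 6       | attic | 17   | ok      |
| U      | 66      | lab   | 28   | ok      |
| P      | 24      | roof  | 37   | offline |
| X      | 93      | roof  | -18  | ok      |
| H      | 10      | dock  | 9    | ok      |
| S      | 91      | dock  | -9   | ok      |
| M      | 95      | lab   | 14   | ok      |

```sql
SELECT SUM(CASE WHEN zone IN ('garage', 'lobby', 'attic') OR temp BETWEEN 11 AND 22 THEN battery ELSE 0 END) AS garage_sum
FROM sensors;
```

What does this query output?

203

sensor=F: ✓ → 13
sensor=G: ✗
sensor=D: ✗
sensor=K: ✓ → 89
sensor=B: ✗
sensor=Z: ✗
sensor=W: ✓ → 6
sensor=U: ✗
sensor=P: ✗
sensor=X: ✗
sensor=H: ✗
sensor=S: ✗
sensor=M: ✓ → 95
garage_sum = 13 + 89 + 6 + 95 = 203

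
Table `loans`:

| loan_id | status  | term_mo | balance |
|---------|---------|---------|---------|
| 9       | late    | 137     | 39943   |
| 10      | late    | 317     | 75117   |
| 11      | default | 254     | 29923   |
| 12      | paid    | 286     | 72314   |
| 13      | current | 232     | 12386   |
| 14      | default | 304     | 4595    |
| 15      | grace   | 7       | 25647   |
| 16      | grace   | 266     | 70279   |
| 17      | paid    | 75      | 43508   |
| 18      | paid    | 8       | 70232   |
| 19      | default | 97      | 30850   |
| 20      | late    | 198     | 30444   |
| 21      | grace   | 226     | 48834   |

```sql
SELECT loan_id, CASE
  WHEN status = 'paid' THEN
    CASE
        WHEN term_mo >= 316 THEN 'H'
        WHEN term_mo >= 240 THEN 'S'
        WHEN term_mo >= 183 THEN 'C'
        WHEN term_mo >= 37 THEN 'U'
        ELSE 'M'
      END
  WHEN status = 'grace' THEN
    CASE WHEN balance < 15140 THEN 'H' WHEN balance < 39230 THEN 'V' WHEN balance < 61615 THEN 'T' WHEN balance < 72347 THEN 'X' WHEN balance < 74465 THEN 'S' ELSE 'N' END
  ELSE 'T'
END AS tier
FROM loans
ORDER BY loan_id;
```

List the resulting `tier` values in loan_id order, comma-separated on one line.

loan_id=9: status='late' → outer ELSE → T
loan_id=10: status='late' → outer ELSE → T
loan_id=11: status='default' → outer ELSE → T
loan_id=12: status='paid' → inner[term_mo >= 240] → S
loan_id=13: status='current' → outer ELSE → T
loan_id=14: status='default' → outer ELSE → T
loan_id=15: status='grace' → inner[balance < 39230] → V
loan_id=16: status='grace' → inner[balance < 72347] → X
loan_id=17: status='paid' → inner[term_mo >= 37] → U
loan_id=18: status='paid' → inner[ELSE] → M
loan_id=19: status='default' → outer ELSE → T
loan_id=20: status='late' → outer ELSE → T
loan_id=21: status='grace' → inner[balance < 61615] → T

T, T, T, S, T, T, V, X, U, M, T, T, T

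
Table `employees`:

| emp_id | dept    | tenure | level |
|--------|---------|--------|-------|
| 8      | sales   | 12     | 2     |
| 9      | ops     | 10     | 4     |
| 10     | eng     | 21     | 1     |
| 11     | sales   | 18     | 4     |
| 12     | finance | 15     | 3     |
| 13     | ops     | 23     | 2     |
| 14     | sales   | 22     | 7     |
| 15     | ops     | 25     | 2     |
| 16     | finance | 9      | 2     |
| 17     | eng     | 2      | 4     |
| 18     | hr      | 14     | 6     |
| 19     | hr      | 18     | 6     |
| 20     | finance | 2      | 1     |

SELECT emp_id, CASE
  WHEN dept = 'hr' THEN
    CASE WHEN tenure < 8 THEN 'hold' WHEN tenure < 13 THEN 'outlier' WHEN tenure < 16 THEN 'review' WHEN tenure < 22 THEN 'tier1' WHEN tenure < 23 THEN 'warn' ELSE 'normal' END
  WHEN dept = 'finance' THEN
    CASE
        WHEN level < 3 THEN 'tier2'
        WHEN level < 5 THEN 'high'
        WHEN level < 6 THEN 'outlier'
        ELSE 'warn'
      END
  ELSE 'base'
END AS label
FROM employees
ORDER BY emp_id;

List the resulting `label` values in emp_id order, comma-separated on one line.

emp_id=8: dept='sales' → outer ELSE → base
emp_id=9: dept='ops' → outer ELSE → base
emp_id=10: dept='eng' → outer ELSE → base
emp_id=11: dept='sales' → outer ELSE → base
emp_id=12: dept='finance' → inner[level < 5] → high
emp_id=13: dept='ops' → outer ELSE → base
emp_id=14: dept='sales' → outer ELSE → base
emp_id=15: dept='ops' → outer ELSE → base
emp_id=16: dept='finance' → inner[level < 3] → tier2
emp_id=17: dept='eng' → outer ELSE → base
emp_id=18: dept='hr' → inner[tenure < 16] → review
emp_id=19: dept='hr' → inner[tenure < 22] → tier1
emp_id=20: dept='finance' → inner[level < 3] → tier2

base, base, base, base, high, base, base, base, tier2, base, review, tier1, tier2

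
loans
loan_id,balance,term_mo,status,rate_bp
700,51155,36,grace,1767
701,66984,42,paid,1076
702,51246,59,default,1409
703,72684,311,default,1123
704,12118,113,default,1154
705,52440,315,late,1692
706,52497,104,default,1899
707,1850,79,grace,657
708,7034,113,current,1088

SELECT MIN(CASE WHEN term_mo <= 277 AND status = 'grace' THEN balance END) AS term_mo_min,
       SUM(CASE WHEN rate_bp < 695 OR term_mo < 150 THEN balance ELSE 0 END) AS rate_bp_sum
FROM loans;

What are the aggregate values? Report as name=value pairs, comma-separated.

[term_mo_min: term_mo <= 277 AND status = 'grace']
loan_id=700: ✓ → 51155
loan_id=701: ✗
loan_id=702: ✗
loan_id=703: ✗
loan_id=704: ✗
loan_id=705: ✗
loan_id=706: ✗
loan_id=707: ✓ → 1850
loan_id=708: ✗
term_mo_min = MIN(51155, 1850) = 1850
—
[rate_bp_sum: rate_bp < 695 OR term_mo < 150]
loan_id=700: ✓ → 51155
loan_id=701: ✓ → 66984
loan_id=702: ✓ → 51246
loan_id=703: ✗
loan_id=704: ✓ → 12118
loan_id=705: ✗
loan_id=706: ✓ → 52497
loan_id=707: ✓ → 1850
loan_id=708: ✓ → 7034
rate_bp_sum = 51155 + 66984 + 51246 + 12118 + 52497 + 1850 + 7034 = 242884

term_mo_min=1850, rate_bp_sum=242884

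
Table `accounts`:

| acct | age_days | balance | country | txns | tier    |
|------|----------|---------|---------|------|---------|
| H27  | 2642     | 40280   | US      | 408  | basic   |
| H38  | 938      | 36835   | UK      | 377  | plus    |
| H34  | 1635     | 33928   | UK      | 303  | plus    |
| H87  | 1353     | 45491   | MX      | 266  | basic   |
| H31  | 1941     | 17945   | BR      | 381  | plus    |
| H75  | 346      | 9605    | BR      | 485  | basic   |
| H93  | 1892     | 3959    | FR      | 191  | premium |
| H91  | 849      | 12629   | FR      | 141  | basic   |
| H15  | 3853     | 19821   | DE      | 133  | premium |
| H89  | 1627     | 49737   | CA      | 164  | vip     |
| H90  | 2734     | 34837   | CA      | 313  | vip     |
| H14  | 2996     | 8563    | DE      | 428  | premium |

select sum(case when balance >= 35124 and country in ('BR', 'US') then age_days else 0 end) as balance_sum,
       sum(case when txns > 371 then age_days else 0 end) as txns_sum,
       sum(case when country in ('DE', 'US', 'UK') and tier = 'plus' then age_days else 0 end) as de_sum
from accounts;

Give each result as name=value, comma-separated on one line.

[balance_sum: balance >= 35124 and country in ('BR', 'US')]
acct=H27: ✓ → 2642
acct=H38: ✗
acct=H34: ✗
acct=H87: ✗
acct=H31: ✗
acct=H75: ✗
acct=H93: ✗
acct=H91: ✗
acct=H15: ✗
acct=H89: ✗
acct=H90: ✗
acct=H14: ✗
balance_sum = 2642
—
[txns_sum: txns > 371]
acct=H27: ✓ → 2642
acct=H38: ✓ → 938
acct=H34: ✗
acct=H87: ✗
acct=H31: ✓ → 1941
acct=H75: ✓ → 346
acct=H93: ✗
acct=H91: ✗
acct=H15: ✗
acct=H89: ✗
acct=H90: ✗
acct=H14: ✓ → 2996
txns_sum = 2642 + 938 + 1941 + 346 + 2996 = 8863
—
[de_sum: country in ('DE', 'US', 'UK') and tier = 'plus']
acct=H27: ✗
acct=H38: ✓ → 938
acct=H34: ✓ → 1635
acct=H87: ✗
acct=H31: ✗
acct=H75: ✗
acct=H93: ✗
acct=H91: ✗
acct=H15: ✗
acct=H89: ✗
acct=H90: ✗
acct=H14: ✗
de_sum = 938 + 1635 = 2573

balance_sum=2642, txns_sum=8863, de_sum=2573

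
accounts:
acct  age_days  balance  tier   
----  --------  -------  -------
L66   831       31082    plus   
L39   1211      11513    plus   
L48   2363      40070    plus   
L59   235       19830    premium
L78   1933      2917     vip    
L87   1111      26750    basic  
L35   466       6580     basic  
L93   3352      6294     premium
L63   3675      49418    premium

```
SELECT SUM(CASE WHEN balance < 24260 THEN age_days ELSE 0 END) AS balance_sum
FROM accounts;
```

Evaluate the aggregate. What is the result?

acct=L66: ✗
acct=L39: ✓ → 1211
acct=L48: ✗
acct=L59: ✓ → 235
acct=L78: ✓ → 1933
acct=L87: ✗
acct=L35: ✓ → 466
acct=L93: ✓ → 3352
acct=L63: ✗
balance_sum = 1211 + 235 + 1933 + 466 + 3352 = 7197

7197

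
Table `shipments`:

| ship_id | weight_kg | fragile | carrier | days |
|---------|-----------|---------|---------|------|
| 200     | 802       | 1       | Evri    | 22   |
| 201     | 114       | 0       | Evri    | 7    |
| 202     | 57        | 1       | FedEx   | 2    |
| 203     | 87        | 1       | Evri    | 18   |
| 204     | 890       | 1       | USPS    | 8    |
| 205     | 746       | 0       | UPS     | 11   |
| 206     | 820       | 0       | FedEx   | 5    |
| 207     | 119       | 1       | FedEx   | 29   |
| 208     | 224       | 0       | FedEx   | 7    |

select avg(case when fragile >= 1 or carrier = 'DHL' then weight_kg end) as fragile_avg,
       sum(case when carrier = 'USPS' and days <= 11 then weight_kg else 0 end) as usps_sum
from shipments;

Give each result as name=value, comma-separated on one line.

[fragile_avg: fragile >= 1 or carrier = 'DHL']
ship_id=200: ✓ → 802
ship_id=201: ✗
ship_id=202: ✓ → 57
ship_id=203: ✓ → 87
ship_id=204: ✓ → 890
ship_id=205: ✗
ship_id=206: ✗
ship_id=207: ✓ → 119
ship_id=208: ✗
fragile_avg = (802 + 57 + 87 + 890 + 119) / 5 = 391
—
[usps_sum: carrier = 'USPS' and days <= 11]
ship_id=200: ✗
ship_id=201: ✗
ship_id=202: ✗
ship_id=203: ✗
ship_id=204: ✓ → 890
ship_id=205: ✗
ship_id=206: ✗
ship_id=207: ✗
ship_id=208: ✗
usps_sum = 890

fragile_avg=391, usps_sum=890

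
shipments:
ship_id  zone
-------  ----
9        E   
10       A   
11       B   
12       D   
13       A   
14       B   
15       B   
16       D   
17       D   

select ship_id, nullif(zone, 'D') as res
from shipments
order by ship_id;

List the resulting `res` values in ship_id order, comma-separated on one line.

E, A, B, NULL, A, B, B, NULL, NULL

ship_id=9: zone=E vs D: differ → E
ship_id=10: zone=A vs D: differ → A
ship_id=11: zone=B vs D: differ → B
ship_id=12: zone=D vs D: equal → NULL
ship_id=13: zone=A vs D: differ → A
ship_id=14: zone=B vs D: differ → B
ship_id=15: zone=B vs D: differ → B
ship_id=16: zone=D vs D: equal → NULL
ship_id=17: zone=D vs D: equal → NULL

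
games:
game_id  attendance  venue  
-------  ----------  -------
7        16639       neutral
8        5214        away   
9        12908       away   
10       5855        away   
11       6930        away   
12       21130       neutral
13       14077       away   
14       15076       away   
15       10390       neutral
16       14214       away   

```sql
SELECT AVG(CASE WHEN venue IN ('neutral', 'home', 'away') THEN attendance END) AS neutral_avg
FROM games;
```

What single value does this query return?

game_id=7: ✓ → 16639
game_id=8: ✓ → 5214
game_id=9: ✓ → 12908
game_id=10: ✓ → 5855
game_id=11: ✓ → 6930
game_id=12: ✓ → 21130
game_id=13: ✓ → 14077
game_id=14: ✓ → 15076
game_id=15: ✓ → 10390
game_id=16: ✓ → 14214
neutral_avg = (16639 + 5214 + 12908 + 5855 + 6930 + 21130 + 14077 + 15076 + 10390 + 14214) / 10 = 12243.3

12243.3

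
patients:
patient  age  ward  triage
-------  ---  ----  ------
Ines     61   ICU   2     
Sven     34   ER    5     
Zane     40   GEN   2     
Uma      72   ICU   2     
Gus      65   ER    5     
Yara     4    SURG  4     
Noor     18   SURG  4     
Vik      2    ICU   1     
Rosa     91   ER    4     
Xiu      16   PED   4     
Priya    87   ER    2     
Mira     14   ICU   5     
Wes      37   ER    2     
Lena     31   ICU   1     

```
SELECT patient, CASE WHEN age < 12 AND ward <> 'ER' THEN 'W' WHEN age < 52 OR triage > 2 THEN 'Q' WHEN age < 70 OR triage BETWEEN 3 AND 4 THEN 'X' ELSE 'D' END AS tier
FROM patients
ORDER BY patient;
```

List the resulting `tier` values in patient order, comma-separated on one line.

patient=Gus: age < 52 OR triage > 2 → Q
patient=Ines: age < 70 OR triage BETWEEN 3 AND 4 → X
patient=Lena: age < 52 OR triage > 2 → Q
patient=Mira: age < 52 OR triage > 2 → Q
patient=Noor: age < 52 OR triage > 2 → Q
patient=Priya: ELSE → D
patient=Rosa: age < 52 OR triage > 2 → Q
patient=Sven: age < 52 OR triage > 2 → Q
patient=Uma: ELSE → D
patient=Vik: age < 12 AND ward <> 'ER' → W
patient=Wes: age < 52 OR triage > 2 → Q
patient=Xiu: age < 52 OR triage > 2 → Q
patient=Yara: age < 12 AND ward <> 'ER' → W
patient=Zane: age < 52 OR triage > 2 → Q

Q, X, Q, Q, Q, D, Q, Q, D, W, Q, Q, W, Q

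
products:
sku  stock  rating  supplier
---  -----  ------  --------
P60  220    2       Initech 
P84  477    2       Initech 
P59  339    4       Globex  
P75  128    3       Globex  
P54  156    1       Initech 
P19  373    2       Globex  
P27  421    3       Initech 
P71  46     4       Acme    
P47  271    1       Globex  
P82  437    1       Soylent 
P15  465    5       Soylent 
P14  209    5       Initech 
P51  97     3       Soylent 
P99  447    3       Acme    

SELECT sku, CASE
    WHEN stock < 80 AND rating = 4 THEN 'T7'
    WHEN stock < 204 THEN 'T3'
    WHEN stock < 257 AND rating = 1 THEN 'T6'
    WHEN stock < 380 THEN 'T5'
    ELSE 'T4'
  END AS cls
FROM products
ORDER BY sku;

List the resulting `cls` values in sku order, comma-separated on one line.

sku=P14: stock < 380 → T5
sku=P15: ELSE → T4
sku=P19: stock < 380 → T5
sku=P27: ELSE → T4
sku=P47: stock < 380 → T5
sku=P51: stock < 204 → T3
sku=P54: stock < 204 → T3
sku=P59: stock < 380 → T5
sku=P60: stock < 380 → T5
sku=P71: stock < 80 AND rating = 4 → T7
sku=P75: stock < 204 → T3
sku=P82: ELSE → T4
sku=P84: ELSE → T4
sku=P99: ELSE → T4

T5, T4, T5, T4, T5, T3, T3, T5, T5, T7, T3, T4, T4, T4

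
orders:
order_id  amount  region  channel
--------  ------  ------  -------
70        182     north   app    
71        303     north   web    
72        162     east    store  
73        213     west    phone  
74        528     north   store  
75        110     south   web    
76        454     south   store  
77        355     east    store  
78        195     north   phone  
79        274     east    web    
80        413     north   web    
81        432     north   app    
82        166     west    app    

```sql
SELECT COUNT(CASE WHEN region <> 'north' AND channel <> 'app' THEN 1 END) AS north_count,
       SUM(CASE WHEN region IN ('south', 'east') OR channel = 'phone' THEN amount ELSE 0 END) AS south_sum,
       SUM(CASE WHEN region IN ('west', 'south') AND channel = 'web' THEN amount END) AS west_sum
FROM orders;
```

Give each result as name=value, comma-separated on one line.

[north_count: region <> 'north' AND channel <> 'app']
order_id=70: ✗
order_id=71: ✗
order_id=72: ✓ → 1
order_id=73: ✓ → 1
order_id=74: ✗
order_id=75: ✓ → 1
order_id=76: ✓ → 1
order_id=77: ✓ → 1
order_id=78: ✗
order_id=79: ✓ → 1
order_id=80: ✗
order_id=81: ✗
order_id=82: ✗
north_count = COUNT(1, 1, 1, 1, 1, 1) = 6
—
[south_sum: region IN ('south', 'east') OR channel = 'phone']
order_id=70: ✗
order_id=71: ✗
order_id=72: ✓ → 162
order_id=73: ✓ → 213
order_id=74: ✗
order_id=75: ✓ → 110
order_id=76: ✓ → 454
order_id=77: ✓ → 355
order_id=78: ✓ → 195
order_id=79: ✓ → 274
order_id=80: ✗
order_id=81: ✗
order_id=82: ✗
south_sum = 162 + 213 + 110 + 454 + 355 + 195 + 274 = 1763
—
[west_sum: region IN ('west', 'south') AND channel = 'web']
order_id=70: ✗
order_id=71: ✗
order_id=72: ✗
order_id=73: ✗
order_id=74: ✗
order_id=75: ✓ → 110
order_id=76: ✗
order_id=77: ✗
order_id=78: ✗
order_id=79: ✗
order_id=80: ✗
order_id=81: ✗
order_id=82: ✗
west_sum = 110

north_count=6, south_sum=1763, west_sum=110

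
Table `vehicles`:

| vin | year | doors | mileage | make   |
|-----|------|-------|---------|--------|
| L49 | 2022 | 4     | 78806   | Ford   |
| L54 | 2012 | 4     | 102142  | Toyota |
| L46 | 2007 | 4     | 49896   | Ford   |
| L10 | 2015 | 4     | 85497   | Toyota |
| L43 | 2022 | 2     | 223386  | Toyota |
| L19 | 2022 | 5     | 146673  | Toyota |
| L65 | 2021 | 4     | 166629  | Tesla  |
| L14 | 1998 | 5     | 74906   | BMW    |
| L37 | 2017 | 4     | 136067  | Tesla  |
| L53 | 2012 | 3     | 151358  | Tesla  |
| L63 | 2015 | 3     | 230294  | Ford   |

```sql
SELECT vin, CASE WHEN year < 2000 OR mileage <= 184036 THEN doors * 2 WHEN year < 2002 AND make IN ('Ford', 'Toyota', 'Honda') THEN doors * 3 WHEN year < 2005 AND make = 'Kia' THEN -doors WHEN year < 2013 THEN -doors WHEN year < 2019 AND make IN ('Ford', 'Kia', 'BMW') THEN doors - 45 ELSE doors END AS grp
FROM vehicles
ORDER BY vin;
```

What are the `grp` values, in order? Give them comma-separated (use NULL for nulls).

8, 10, 10, 8, 2, 8, 8, 6, 8, -42, 8

vin=L10: year < 2000 OR mileage <= 184036 → 8
vin=L14: year < 2000 OR mileage <= 184036 → 10
vin=L19: year < 2000 OR mileage <= 184036 → 10
vin=L37: year < 2000 OR mileage <= 184036 → 8
vin=L43: ELSE → 2
vin=L46: year < 2000 OR mileage <= 184036 → 8
vin=L49: year < 2000 OR mileage <= 184036 → 8
vin=L53: year < 2000 OR mileage <= 184036 → 6
vin=L54: year < 2000 OR mileage <= 184036 → 8
vin=L63: year < 2019 AND make IN ('Ford', 'Kia', 'BMW') → -42
vin=L65: year < 2000 OR mileage <= 184036 → 8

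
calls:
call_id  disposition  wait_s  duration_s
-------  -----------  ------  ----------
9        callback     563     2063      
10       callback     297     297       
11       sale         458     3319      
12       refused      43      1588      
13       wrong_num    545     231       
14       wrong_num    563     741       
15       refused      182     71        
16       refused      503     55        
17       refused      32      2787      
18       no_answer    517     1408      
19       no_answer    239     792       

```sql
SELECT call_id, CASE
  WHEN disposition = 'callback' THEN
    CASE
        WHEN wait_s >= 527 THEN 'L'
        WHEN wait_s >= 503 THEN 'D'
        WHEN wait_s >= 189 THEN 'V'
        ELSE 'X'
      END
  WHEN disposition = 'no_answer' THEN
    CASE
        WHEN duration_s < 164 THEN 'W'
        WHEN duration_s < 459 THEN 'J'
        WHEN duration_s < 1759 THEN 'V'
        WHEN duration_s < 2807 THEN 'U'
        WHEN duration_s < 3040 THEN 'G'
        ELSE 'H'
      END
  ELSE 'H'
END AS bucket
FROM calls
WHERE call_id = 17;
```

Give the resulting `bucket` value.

call_id = 17: disposition=refused, wait_s=32, duration_s=2787.
disposition='refused' → outer ELSE → H

H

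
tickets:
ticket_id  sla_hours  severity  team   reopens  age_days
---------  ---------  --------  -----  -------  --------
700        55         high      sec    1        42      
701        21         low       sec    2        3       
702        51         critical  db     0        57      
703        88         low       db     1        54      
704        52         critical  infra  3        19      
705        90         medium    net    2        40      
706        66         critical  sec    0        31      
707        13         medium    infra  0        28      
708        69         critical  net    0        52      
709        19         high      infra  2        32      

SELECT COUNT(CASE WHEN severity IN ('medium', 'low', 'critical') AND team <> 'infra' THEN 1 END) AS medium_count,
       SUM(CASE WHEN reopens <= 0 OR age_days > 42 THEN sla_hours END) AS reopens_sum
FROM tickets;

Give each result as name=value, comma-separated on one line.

[medium_count: severity IN ('medium', 'low', 'critical') AND team <> 'infra']
ticket_id=700: ✗
ticket_id=701: ✓ → 1
ticket_id=702: ✓ → 1
ticket_id=703: ✓ → 1
ticket_id=704: ✗
ticket_id=705: ✓ → 1
ticket_id=706: ✓ → 1
ticket_id=707: ✗
ticket_id=708: ✓ → 1
ticket_id=709: ✗
medium_count = COUNT(1, 1, 1, 1, 1, 1) = 6
—
[reopens_sum: reopens <= 0 OR age_days > 42]
ticket_id=700: ✗
ticket_id=701: ✗
ticket_id=702: ✓ → 51
ticket_id=703: ✓ → 88
ticket_id=704: ✗
ticket_id=705: ✗
ticket_id=706: ✓ → 66
ticket_id=707: ✓ → 13
ticket_id=708: ✓ → 69
ticket_id=709: ✗
reopens_sum = 51 + 88 + 66 + 13 + 69 = 287

medium_count=6, reopens_sum=287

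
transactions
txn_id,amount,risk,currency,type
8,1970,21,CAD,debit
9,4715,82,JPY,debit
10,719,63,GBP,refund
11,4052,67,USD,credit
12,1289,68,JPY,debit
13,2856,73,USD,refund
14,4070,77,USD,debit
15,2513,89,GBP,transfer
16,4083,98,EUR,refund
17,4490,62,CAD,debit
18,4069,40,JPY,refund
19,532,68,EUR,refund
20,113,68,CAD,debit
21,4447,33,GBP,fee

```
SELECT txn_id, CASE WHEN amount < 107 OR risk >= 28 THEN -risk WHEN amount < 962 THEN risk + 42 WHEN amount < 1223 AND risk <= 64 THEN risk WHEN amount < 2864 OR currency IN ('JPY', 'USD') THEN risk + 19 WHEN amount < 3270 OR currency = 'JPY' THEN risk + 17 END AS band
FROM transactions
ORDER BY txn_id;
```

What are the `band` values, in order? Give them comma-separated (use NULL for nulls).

40, -82, -63, -67, -68, -73, -77, -89, -98, -62, -40, -68, -68, -33

txn_id=8: amount < 2864 OR currency IN ('JPY', 'USD') → 40
txn_id=9: amount < 107 OR risk >= 28 → -82
txn_id=10: amount < 107 OR risk >= 28 → -63
txn_id=11: amount < 107 OR risk >= 28 → -67
txn_id=12: amount < 107 OR risk >= 28 → -68
txn_id=13: amount < 107 OR risk >= 28 → -73
txn_id=14: amount < 107 OR risk >= 28 → -77
txn_id=15: amount < 107 OR risk >= 28 → -89
txn_id=16: amount < 107 OR risk >= 28 → -98
txn_id=17: amount < 107 OR risk >= 28 → -62
txn_id=18: amount < 107 OR risk >= 28 → -40
txn_id=19: amount < 107 OR risk >= 28 → -68
txn_id=20: amount < 107 OR risk >= 28 → -68
txn_id=21: amount < 107 OR risk >= 28 → -33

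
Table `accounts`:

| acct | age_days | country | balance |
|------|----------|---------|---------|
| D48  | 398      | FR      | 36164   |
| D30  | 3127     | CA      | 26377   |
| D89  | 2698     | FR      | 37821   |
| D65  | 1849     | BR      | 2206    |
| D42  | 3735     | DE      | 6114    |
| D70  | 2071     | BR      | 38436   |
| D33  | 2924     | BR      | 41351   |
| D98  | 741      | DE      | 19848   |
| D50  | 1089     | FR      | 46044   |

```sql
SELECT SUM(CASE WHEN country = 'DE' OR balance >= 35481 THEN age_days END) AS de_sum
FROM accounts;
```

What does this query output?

acct=D48: ✓ → 398
acct=D30: ✗
acct=D89: ✓ → 2698
acct=D65: ✗
acct=D42: ✓ → 3735
acct=D70: ✓ → 2071
acct=D33: ✓ → 2924
acct=D98: ✓ → 741
acct=D50: ✓ → 1089
de_sum = 398 + 2698 + 3735 + 2071 + 2924 + 741 + 1089 = 13656

13656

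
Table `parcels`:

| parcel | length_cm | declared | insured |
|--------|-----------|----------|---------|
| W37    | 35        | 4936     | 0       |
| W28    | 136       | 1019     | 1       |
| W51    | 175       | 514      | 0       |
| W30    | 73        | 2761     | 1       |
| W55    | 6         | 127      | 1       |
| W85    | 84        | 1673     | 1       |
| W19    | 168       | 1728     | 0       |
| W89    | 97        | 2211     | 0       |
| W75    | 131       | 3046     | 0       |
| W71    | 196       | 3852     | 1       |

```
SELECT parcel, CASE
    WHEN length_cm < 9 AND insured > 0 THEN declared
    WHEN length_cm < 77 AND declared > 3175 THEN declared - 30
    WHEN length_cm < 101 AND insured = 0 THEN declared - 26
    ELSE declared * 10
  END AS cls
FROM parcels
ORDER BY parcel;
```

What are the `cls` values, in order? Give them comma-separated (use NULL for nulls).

parcel=W19: ELSE → 17280
parcel=W28: ELSE → 10190
parcel=W30: ELSE → 27610
parcel=W37: length_cm < 77 AND declared > 3175 → 4906
parcel=W51: ELSE → 5140
parcel=W55: length_cm < 9 AND insured > 0 → 127
parcel=W71: ELSE → 38520
parcel=W75: ELSE → 30460
parcel=W85: ELSE → 16730
parcel=W89: length_cm < 101 AND insured = 0 → 2185

17280, 10190, 27610, 4906, 5140, 127, 38520, 30460, 16730, 2185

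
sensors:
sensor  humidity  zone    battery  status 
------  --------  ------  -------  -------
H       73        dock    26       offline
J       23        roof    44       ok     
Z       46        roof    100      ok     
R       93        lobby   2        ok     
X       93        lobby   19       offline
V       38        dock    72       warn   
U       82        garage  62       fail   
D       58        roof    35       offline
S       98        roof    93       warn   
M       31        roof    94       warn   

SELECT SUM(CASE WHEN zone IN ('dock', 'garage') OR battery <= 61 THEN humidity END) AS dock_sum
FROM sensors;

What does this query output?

460

sensor=H: ✓ → 73
sensor=J: ✓ → 23
sensor=Z: ✗
sensor=R: ✓ → 93
sensor=X: ✓ → 93
sensor=V: ✓ → 38
sensor=U: ✓ → 82
sensor=D: ✓ → 58
sensor=S: ✗
sensor=M: ✗
dock_sum = 73 + 23 + 93 + 93 + 38 + 82 + 58 = 460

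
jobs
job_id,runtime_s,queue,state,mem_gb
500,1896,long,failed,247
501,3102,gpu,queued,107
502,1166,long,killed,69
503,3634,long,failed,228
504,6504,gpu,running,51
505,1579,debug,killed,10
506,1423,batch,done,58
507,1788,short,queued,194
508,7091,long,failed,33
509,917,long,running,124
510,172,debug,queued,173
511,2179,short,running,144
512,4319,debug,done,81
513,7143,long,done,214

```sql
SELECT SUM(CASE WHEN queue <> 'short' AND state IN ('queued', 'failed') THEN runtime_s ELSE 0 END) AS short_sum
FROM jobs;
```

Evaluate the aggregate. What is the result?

15895

job_id=500: ✓ → 1896
job_id=501: ✓ → 3102
job_id=502: ✗
job_id=503: ✓ → 3634
job_id=504: ✗
job_id=505: ✗
job_id=506: ✗
job_id=507: ✗
job_id=508: ✓ → 7091
job_id=509: ✗
job_id=510: ✓ → 172
job_id=511: ✗
job_id=512: ✗
job_id=513: ✗
short_sum = 1896 + 3102 + 3634 + 7091 + 172 = 15895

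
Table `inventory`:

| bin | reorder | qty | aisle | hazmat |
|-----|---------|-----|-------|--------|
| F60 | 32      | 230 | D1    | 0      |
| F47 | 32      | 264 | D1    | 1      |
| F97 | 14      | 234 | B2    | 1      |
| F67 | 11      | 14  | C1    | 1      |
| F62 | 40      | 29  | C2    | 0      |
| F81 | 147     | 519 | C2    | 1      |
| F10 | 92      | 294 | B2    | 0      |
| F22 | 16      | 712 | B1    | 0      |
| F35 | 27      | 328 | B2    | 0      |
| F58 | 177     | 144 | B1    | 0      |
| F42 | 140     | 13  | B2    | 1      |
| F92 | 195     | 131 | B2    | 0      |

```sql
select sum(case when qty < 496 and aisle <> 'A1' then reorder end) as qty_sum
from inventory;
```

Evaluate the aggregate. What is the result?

760

bin=F60: ✓ → 32
bin=F47: ✓ → 32
bin=F97: ✓ → 14
bin=F67: ✓ → 11
bin=F62: ✓ → 40
bin=F81: ✗
bin=F10: ✓ → 92
bin=F22: ✗
bin=F35: ✓ → 27
bin=F58: ✓ → 177
bin=F42: ✓ → 140
bin=F92: ✓ → 195
qty_sum = 32 + 32 + 14 + 11 + 40 + 92 + 27 + 177 + 140 + 195 = 760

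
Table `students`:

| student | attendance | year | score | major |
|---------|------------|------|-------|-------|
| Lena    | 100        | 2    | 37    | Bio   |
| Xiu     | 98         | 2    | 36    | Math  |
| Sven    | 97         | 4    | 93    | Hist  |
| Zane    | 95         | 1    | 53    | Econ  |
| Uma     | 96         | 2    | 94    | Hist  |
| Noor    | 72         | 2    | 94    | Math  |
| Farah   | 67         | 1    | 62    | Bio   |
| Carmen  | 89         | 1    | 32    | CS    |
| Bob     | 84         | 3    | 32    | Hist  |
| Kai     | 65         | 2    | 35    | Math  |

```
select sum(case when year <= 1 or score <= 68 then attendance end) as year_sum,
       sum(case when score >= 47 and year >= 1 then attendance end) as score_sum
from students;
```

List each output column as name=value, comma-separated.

year_sum=598, score_sum=427

[year_sum: year <= 1 or score <= 68]
student=Lena: ✓ → 100
student=Xiu: ✓ → 98
student=Sven: ✗
student=Zane: ✓ → 95
student=Uma: ✗
student=Noor: ✗
student=Farah: ✓ → 67
student=Carmen: ✓ → 89
student=Bob: ✓ → 84
student=Kai: ✓ → 65
year_sum = 100 + 98 + 95 + 67 + 89 + 84 + 65 = 598
—
[score_sum: score >= 47 and year >= 1]
student=Lena: ✗
student=Xiu: ✗
student=Sven: ✓ → 97
student=Zane: ✓ → 95
student=Uma: ✓ → 96
student=Noor: ✓ → 72
student=Farah: ✓ → 67
student=Carmen: ✗
student=Bob: ✗
student=Kai: ✗
score_sum = 97 + 95 + 96 + 72 + 67 = 427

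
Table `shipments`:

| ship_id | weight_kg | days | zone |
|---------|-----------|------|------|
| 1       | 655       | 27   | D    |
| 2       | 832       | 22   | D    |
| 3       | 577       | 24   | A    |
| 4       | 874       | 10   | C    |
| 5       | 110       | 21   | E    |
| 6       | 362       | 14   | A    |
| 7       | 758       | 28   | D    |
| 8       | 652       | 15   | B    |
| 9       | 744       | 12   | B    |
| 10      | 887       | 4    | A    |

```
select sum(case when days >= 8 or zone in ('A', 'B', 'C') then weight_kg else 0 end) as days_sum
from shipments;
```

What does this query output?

6451

ship_id=1: ✓ → 655
ship_id=2: ✓ → 832
ship_id=3: ✓ → 577
ship_id=4: ✓ → 874
ship_id=5: ✓ → 110
ship_id=6: ✓ → 362
ship_id=7: ✓ → 758
ship_id=8: ✓ → 652
ship_id=9: ✓ → 744
ship_id=10: ✓ → 887
days_sum = 655 + 832 + 577 + 874 + 110 + 362 + 758 + 652 + 744 + 887 = 6451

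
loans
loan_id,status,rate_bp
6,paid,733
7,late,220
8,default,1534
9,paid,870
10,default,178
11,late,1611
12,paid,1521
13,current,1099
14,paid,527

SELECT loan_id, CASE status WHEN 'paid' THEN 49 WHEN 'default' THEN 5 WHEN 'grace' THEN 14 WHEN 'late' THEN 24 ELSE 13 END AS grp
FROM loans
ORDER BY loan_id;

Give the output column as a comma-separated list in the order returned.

loan_id=6: status='paid' → 49
loan_id=7: status='late' → 24
loan_id=8: status='default' → 5
loan_id=9: status='paid' → 49
loan_id=10: status='default' → 5
loan_id=11: status='late' → 24
loan_id=12: status='paid' → 49
loan_id=13: ELSE → 13
loan_id=14: status='paid' → 49

49, 24, 5, 49, 5, 24, 49, 13, 49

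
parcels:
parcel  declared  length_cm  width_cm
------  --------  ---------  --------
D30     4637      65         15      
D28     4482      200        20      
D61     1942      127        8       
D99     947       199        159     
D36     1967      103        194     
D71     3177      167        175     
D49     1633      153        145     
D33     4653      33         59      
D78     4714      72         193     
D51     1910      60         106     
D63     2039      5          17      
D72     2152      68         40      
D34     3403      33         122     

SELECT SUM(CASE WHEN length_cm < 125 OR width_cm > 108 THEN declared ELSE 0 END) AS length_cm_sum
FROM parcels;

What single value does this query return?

parcel=D30: ✓ → 4637
parcel=D28: ✗
parcel=D61: ✗
parcel=D99: ✓ → 947
parcel=D36: ✓ → 1967
parcel=D71: ✓ → 3177
parcel=D49: ✓ → 1633
parcel=D33: ✓ → 4653
parcel=D78: ✓ → 4714
parcel=D51: ✓ → 1910
parcel=D63: ✓ → 2039
parcel=D72: ✓ → 2152
parcel=D34: ✓ → 3403
length_cm_sum = 4637 + 947 + 1967 + 3177 + 1633 + 4653 + 4714 + 1910 + 2039 + 2152 + 3403 = 31232

31232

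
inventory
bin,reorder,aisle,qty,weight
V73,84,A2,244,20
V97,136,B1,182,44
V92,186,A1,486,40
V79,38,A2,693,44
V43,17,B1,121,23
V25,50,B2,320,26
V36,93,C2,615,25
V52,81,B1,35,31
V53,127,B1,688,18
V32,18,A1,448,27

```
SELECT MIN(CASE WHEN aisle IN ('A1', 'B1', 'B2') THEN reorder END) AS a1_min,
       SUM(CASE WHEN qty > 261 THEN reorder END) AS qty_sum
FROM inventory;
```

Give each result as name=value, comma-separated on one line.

[a1_min: aisle IN ('A1', 'B1', 'B2')]
bin=V73: ✗
bin=V97: ✓ → 136
bin=V92: ✓ → 186
bin=V79: ✗
bin=V43: ✓ → 17
bin=V25: ✓ → 50
bin=V36: ✗
bin=V52: ✓ → 81
bin=V53: ✓ → 127
bin=V32: ✓ → 18
a1_min = MIN(136, 186, 17, 50, 81, 127, 18) = 17
—
[qty_sum: qty > 261]
bin=V73: ✗
bin=V97: ✗
bin=V92: ✓ → 186
bin=V79: ✓ → 38
bin=V43: ✗
bin=V25: ✓ → 50
bin=V36: ✓ → 93
bin=V52: ✗
bin=V53: ✓ → 127
bin=V32: ✓ → 18
qty_sum = 186 + 38 + 50 + 93 + 127 + 18 = 512

a1_min=17, qty_sum=512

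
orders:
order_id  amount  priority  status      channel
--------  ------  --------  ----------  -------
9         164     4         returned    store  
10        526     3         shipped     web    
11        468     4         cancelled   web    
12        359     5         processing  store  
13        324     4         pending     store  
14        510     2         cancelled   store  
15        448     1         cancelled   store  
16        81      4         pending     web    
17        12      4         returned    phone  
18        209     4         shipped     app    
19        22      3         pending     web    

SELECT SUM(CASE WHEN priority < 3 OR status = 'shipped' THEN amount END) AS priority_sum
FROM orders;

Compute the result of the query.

order_id=9: ✗
order_id=10: ✓ → 526
order_id=11: ✗
order_id=12: ✗
order_id=13: ✗
order_id=14: ✓ → 510
order_id=15: ✓ → 448
order_id=16: ✗
order_id=17: ✗
order_id=18: ✓ → 209
order_id=19: ✗
priority_sum = 526 + 510 + 448 + 209 = 1693

1693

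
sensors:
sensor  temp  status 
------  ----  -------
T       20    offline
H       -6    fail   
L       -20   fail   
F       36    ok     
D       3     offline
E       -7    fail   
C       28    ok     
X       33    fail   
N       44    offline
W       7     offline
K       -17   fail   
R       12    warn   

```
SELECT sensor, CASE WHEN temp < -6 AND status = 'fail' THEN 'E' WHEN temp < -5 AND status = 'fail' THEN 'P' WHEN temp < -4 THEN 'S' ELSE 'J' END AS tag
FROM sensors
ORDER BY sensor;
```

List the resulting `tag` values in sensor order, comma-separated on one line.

sensor=C: ELSE → J
sensor=D: ELSE → J
sensor=E: temp < -6 AND status = 'fail' → E
sensor=F: ELSE → J
sensor=H: temp < -5 AND status = 'fail' → P
sensor=K: temp < -6 AND status = 'fail' → E
sensor=L: temp < -6 AND status = 'fail' → E
sensor=N: ELSE → J
sensor=R: ELSE → J
sensor=T: ELSE → J
sensor=W: ELSE → J
sensor=X: ELSE → J

J, J, E, J, P, E, E, J, J, J, J, J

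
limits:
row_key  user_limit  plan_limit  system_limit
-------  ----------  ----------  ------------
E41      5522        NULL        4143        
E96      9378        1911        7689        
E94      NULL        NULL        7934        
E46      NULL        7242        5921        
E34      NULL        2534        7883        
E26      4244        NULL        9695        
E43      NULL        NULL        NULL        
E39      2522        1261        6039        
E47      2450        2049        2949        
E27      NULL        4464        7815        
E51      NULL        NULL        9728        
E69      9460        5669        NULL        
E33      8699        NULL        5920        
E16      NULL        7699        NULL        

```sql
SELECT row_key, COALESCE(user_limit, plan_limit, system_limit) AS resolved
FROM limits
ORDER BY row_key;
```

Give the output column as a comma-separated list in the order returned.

7699, 4244, 4464, 8699, 2534, 2522, 5522, NULL, 7242, 2450, 9728, 9460, 7934, 9378

row_key=E16: user_limit=NULL, plan_limit=7699 → 7699
row_key=E26: user_limit=4244 → 4244
row_key=E27: user_limit=NULL, plan_limit=4464 → 4464
row_key=E33: user_limit=8699 → 8699
row_key=E34: user_limit=NULL, plan_limit=2534 → 2534
row_key=E39: user_limit=2522 → 2522
row_key=E41: user_limit=5522 → 5522
row_key=E43: user_limit=NULL, plan_limit=NULL, system_limit=NULL (all NULL) → NULL
row_key=E46: user_limit=NULL, plan_limit=7242 → 7242
row_key=E47: user_limit=2450 → 2450
row_key=E51: user_limit=NULL, plan_limit=NULL, system_limit=9728 → 9728
row_key=E69: user_limit=9460 → 9460
row_key=E94: user_limit=NULL, plan_limit=NULL, system_limit=7934 → 7934
row_key=E96: user_limit=9378 → 9378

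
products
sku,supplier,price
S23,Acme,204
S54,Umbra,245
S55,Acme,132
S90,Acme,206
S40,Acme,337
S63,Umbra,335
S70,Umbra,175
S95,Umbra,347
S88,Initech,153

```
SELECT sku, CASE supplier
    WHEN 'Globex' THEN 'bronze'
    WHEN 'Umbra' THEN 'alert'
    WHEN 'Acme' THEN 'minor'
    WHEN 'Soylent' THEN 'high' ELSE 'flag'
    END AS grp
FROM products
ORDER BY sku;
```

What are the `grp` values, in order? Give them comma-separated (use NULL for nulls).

sku=S23: supplier='Acme' → minor
sku=S40: supplier='Acme' → minor
sku=S54: supplier='Umbra' → alert
sku=S55: supplier='Acme' → minor
sku=S63: supplier='Umbra' → alert
sku=S70: supplier='Umbra' → alert
sku=S88: ELSE → flag
sku=S90: supplier='Acme' → minor
sku=S95: supplier='Umbra' → alert

minor, minor, alert, minor, alert, alert, flag, minor, alert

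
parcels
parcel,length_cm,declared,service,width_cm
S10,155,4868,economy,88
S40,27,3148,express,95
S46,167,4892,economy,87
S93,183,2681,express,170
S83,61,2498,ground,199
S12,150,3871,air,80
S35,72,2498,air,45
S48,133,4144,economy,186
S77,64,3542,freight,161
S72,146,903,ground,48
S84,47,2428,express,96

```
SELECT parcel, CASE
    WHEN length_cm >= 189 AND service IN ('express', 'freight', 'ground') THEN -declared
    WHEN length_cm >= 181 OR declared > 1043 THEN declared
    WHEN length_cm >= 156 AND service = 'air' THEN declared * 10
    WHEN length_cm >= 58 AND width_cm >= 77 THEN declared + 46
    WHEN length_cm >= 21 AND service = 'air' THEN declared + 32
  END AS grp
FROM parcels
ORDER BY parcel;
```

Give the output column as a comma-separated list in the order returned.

4868, 3871, 2498, 3148, 4892, 4144, NULL, 3542, 2498, 2428, 2681

parcel=S10: length_cm >= 181 OR declared > 1043 → 4868
parcel=S12: length_cm >= 181 OR declared > 1043 → 3871
parcel=S35: length_cm >= 181 OR declared > 1043 → 2498
parcel=S40: length_cm >= 181 OR declared > 1043 → 3148
parcel=S46: length_cm >= 181 OR declared > 1043 → 4892
parcel=S48: length_cm >= 181 OR declared > 1043 → 4144
parcel=S72: (no match → NULL) → NULL
parcel=S77: length_cm >= 181 OR declared > 1043 → 3542
parcel=S83: length_cm >= 181 OR declared > 1043 → 2498
parcel=S84: length_cm >= 181 OR declared > 1043 → 2428
parcel=S93: length_cm >= 181 OR declared > 1043 → 2681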